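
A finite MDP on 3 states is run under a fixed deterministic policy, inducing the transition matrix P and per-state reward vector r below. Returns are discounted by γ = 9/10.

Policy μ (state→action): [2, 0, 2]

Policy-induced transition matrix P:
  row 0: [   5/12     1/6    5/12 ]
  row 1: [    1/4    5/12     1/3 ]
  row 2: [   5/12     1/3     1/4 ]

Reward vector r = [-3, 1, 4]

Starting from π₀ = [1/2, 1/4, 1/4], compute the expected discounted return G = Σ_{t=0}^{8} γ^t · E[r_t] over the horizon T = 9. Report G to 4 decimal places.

G = 2.5168

t=0: π = [0.5000, 0.2500, 0.2500], E[r] = -0.2500, γ^t·E[r] = -0.250000, running G = -0.250000
t=1: π = [0.3750, 0.2708, 0.3542], E[r] = 0.5625, γ^t·E[r] = 0.506250, running G = 0.256250
t=2: π = [0.3715, 0.2934, 0.3351], E[r] = 0.5191, γ^t·E[r] = 0.420469, running G = 0.676719
t=3: π = [0.3678, 0.2959, 0.3364], E[r] = 0.5380, γ^t·E[r] = 0.392238, running G = 1.068957
t=4: π = [0.3674, 0.2967, 0.3359], E[r] = 0.5384, γ^t·E[r] = 0.353260, running G = 1.422217
t=5: π = [0.3672, 0.2968, 0.3360], E[r] = 0.5390, γ^t·E[r] = 0.318263, running G = 1.740480
t=6: π = [0.3672, 0.2969, 0.3359], E[r] = 0.5390, γ^t·E[r] = 0.286467, running G = 2.026947
t=7: π = [0.3672, 0.2969, 0.3359], E[r] = 0.5391, γ^t·E[r] = 0.257830, running G = 2.284776
t=8: π = [0.3672, 0.2969, 0.3359], E[r] = 0.5391, γ^t·E[r] = 0.232048, running G = 2.516825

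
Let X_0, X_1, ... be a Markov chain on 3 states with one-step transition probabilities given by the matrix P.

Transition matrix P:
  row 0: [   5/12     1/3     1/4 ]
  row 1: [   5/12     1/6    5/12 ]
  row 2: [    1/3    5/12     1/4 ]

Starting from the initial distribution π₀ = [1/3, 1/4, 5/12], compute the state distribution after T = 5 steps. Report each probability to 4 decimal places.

π = [0.3916, 0.3073, 0.3012]

t=0: π = [0.3333, 0.2500, 0.4167]
t=1: π = [0.3819, 0.3264, 0.2917]
t=2: π = [0.3924, 0.3032, 0.3044]
t=3: π = [0.3913, 0.3082, 0.3005]
t=4: π = [0.3916, 0.3070, 0.3014]
t=5: π = [0.3916, 0.3073, 0.3012]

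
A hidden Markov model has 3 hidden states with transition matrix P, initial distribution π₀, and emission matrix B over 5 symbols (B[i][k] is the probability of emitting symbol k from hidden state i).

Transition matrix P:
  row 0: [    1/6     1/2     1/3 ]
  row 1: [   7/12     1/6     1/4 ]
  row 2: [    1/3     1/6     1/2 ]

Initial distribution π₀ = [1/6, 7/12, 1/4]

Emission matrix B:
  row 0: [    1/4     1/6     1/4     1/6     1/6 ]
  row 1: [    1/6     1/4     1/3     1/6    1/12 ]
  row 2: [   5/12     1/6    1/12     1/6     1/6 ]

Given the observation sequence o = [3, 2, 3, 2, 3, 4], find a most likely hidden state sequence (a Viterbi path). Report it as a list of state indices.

t=0: δ = [2.778e-02, 9.722e-02, 4.167e-02]  (obs o_0=3)
t=1: δ = [1.418e-02, 5.401e-03, 2.025e-03]  ψ = [1, 1, 1]  (obs o_1=2)
t=2: δ = [5.251e-04, 1.182e-03, 7.877e-04]  ψ = [1, 0, 0]  (obs o_2=3)
t=3: δ = [1.723e-04, 8.752e-05, 3.282e-05]  ψ = [1, 0, 2]  (obs o_3=2)
t=4: δ = [8.509e-06, 1.436e-05, 9.573e-06]  ψ = [1, 0, 0]  (obs o_4=3)
t=5: δ = [1.396e-06, 3.545e-07, 7.977e-07]  ψ = [1, 0, 2]  (obs o_5=4)
backtrack: best end state = 0; path = [1, 0, 1, 0, 1, 0]

path = [1, 0, 1, 0, 1, 0]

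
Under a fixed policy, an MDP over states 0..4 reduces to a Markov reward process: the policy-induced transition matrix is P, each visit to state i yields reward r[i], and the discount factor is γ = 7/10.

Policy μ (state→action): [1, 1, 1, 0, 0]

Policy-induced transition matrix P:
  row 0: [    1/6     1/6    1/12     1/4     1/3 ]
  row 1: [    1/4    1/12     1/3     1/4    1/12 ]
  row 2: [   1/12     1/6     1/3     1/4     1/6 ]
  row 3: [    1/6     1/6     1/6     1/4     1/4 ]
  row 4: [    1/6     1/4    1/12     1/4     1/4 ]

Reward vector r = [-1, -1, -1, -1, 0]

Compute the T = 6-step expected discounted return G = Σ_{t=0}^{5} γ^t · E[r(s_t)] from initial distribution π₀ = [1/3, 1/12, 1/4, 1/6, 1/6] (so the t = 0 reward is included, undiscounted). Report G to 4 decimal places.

G = -2.3327

t=0: π = [0.3333, 0.0833, 0.2500, 0.1667, 0.1667], E[r] = -0.8333, γ^t·E[r] = -0.833333, running G = -0.833333
t=1: π = [0.1528, 0.1736, 0.1806, 0.2500, 0.2431], E[r] = -0.7569, γ^t·E[r] = -0.529861, running G = -1.363194
t=2: π = [0.1661, 0.1725, 0.1927, 0.2500, 0.2188], E[r] = -0.7813, γ^t·E[r] = -0.382813, running G = -1.746007
t=3: π = [0.1650, 0.1705, 0.1955, 0.2500, 0.2190], E[r] = -0.7810, γ^t·E[r] = -0.267870, running G = -2.013876
t=4: π = [0.1646, 0.1707, 0.1957, 0.2500, 0.2190], E[r] = -0.7810, γ^t·E[r] = -0.187509, running G = -2.201385
t=5: π = [0.1646, 0.1707, 0.1958, 0.2500, 0.2190], E[r] = -0.7810, γ^t·E[r] = -0.131270, running G = -2.332655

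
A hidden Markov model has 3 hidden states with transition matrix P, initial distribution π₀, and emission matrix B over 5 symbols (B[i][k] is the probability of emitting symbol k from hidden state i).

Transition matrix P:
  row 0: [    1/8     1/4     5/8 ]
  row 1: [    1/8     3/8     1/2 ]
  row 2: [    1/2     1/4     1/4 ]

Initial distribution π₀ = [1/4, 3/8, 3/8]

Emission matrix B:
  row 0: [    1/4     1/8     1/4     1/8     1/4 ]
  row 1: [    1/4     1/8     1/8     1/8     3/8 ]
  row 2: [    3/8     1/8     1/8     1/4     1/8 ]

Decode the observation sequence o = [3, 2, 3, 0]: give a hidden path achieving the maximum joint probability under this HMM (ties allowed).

path = [2, 0, 2, 0]

t=0: δ = [3.125e-02, 4.688e-02, 9.375e-02]  (obs o_0=3)
t=1: δ = [1.172e-02, 2.930e-03, 2.930e-03]  ψ = [2, 2, 1]  (obs o_1=2)
t=2: δ = [1.831e-04, 3.662e-04, 1.831e-03]  ψ = [0, 0, 0]  (obs o_2=3)
t=3: δ = [2.289e-04, 1.144e-04, 1.717e-04]  ψ = [2, 2, 2]  (obs o_3=0)
backtrack: best end state = 0; path = [2, 0, 2, 0]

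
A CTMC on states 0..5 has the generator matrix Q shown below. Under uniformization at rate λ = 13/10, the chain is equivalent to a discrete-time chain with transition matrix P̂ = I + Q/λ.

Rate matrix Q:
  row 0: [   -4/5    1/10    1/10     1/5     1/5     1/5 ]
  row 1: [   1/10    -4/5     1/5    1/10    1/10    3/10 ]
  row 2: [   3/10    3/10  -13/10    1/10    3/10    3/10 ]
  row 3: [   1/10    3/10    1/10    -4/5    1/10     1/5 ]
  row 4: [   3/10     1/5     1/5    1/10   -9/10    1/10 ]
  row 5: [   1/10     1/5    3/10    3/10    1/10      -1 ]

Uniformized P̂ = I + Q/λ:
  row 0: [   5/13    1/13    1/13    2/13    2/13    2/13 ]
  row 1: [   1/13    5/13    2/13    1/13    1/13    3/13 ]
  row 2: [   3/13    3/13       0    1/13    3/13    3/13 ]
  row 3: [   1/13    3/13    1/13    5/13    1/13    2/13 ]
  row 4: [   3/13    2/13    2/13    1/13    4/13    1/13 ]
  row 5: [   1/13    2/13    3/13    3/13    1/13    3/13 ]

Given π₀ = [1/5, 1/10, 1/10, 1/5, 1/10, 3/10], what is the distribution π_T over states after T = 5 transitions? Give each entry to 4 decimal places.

π = [0.1697, 0.2125, 0.1228, 0.1708, 0.1414, 0.1828]

t=0: π = [0.2000, 0.1000, 0.1000, 0.2000, 0.1000, 0.3000]
t=1: π = [0.1692, 0.1846, 0.1308, 0.2000, 0.1308, 0.1846]
t=2: π = [0.1692, 0.2089, 0.1195, 0.1799, 0.1402, 0.1822]
t=3: π = [0.1690, 0.2121, 0.1226, 0.1733, 0.1407, 0.1823]
t=4: π = [0.1694, 0.2126, 0.1227, 0.1713, 0.1413, 0.1828]
t=5: π = [0.1697, 0.2125, 0.1228, 0.1708, 0.1414, 0.1828]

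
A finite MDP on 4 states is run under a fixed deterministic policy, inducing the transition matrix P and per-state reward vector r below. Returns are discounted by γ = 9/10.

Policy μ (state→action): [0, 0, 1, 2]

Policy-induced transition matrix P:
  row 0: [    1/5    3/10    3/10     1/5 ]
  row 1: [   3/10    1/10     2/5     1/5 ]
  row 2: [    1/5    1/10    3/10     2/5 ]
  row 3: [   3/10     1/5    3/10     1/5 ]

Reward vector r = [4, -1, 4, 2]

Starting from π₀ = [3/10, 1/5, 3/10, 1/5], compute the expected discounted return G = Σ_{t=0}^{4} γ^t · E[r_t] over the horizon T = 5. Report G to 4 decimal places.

t=0: π = [0.3000, 0.2000, 0.3000, 0.2000], E[r] = 2.6000, γ^t·E[r] = 2.600000, running G = 2.600000
t=1: π = [0.2400, 0.1800, 0.3200, 0.2600], E[r] = 2.5800, γ^t·E[r] = 2.322000, running G = 4.922000
t=2: π = [0.2440, 0.1740, 0.3180, 0.2640], E[r] = 2.6020, γ^t·E[r] = 2.107620, running G = 7.029620
t=3: π = [0.2438, 0.1752, 0.3174, 0.2636], E[r] = 2.5968, γ^t·E[r] = 1.893067, running G = 8.922687
t=4: π = [0.2439, 0.1751, 0.3175, 0.2635], E[r] = 2.5974, γ^t·E[r] = 1.704180, running G = 10.626868

G = 10.6269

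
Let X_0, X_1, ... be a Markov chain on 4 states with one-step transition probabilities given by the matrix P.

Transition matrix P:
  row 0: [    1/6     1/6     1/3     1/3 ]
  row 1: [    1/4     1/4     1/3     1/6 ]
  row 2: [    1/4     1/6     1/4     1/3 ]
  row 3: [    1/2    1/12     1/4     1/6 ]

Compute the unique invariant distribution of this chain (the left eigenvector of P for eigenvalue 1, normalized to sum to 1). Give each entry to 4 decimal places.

π = [0.2915, 0.1579, 0.2874, 0.2632]

Balance equations π_j = Σ_i π_i·P[i][j]:
  π_0 = 1/6·π_0 + 1/4·π_1 + 1/4·π_2 + 1/2·π_3
  π_1 = 1/6·π_0 + 1/4·π_1 + 1/6·π_2 + 1/12·π_3
  π_2 = 1/3·π_0 + 1/3·π_1 + 1/4·π_2 + 1/4·π_3
  normalize: π_0 + π_1 + π_2 + π_3 = 1
Solving the linear system gives exactly π = [72/247, 3/19, 71/247, 5/19].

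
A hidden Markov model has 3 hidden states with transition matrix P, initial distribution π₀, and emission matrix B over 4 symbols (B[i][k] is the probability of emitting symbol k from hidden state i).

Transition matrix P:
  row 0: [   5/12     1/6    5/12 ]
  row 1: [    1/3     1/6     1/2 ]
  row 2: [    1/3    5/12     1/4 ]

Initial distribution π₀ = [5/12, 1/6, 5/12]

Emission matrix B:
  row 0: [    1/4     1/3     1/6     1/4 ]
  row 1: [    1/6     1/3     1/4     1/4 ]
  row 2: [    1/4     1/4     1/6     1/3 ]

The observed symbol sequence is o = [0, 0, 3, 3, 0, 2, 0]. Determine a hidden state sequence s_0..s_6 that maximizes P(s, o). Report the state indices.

path = [0, 0, 2, 1, 2, 1, 2]

t=0: δ = [1.042e-01, 2.778e-02, 1.042e-01]  (obs o_0=0)
t=1: δ = [1.085e-02, 7.234e-03, 1.085e-02]  ψ = [0, 2, 0]  (obs o_1=0)
t=2: δ = [1.130e-03, 1.130e-03, 1.507e-03]  ψ = [0, 2, 0]  (obs o_2=3)
t=3: δ = [1.256e-04, 1.570e-04, 1.884e-04]  ψ = [2, 2, 1]  (obs o_3=3)
t=4: δ = [1.570e-05, 1.308e-05, 1.962e-05]  ψ = [2, 2, 1]  (obs o_4=0)
t=5: δ = [1.090e-06, 2.044e-06, 1.090e-06]  ψ = [0, 2, 0]  (obs o_5=2)
t=6: δ = [1.703e-07, 7.571e-08, 2.555e-07]  ψ = [1, 2, 1]  (obs o_6=0)
backtrack: best end state = 2; path = [0, 0, 2, 1, 2, 1, 2]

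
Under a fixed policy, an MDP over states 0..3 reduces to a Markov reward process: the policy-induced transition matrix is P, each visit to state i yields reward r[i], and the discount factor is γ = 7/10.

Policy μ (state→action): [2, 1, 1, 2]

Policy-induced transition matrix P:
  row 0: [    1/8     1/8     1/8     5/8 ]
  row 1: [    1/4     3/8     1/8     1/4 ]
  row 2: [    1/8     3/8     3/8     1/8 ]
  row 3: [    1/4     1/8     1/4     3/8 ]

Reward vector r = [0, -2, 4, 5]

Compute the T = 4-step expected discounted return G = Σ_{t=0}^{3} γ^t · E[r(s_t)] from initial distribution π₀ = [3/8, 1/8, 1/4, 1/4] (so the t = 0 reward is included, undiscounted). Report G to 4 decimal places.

t=0: π = [0.3750, 0.1250, 0.2500, 0.2500], E[r] = 2.0000, γ^t·E[r] = 2.000000, running G = 2.000000
t=1: π = [0.1719, 0.2188, 0.2188, 0.3906], E[r] = 2.3906, γ^t·E[r] = 1.673438, running G = 3.673438
t=2: π = [0.2012, 0.2344, 0.2285, 0.3359], E[r] = 2.1250, γ^t·E[r] = 1.041250, running G = 4.714688
t=3: π = [0.1963, 0.2407, 0.2241, 0.3389], E[r] = 2.1094, γ^t·E[r] = 0.723516, running G = 5.438203

G = 5.4382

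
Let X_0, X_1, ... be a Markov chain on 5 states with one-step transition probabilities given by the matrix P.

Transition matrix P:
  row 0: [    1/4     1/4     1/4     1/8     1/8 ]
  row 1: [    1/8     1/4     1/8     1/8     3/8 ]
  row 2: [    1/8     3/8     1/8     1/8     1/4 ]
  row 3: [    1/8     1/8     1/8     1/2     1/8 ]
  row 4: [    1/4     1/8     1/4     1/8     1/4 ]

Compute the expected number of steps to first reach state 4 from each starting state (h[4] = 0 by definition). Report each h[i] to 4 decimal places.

h = [4.8026, 3.6842, 4.1447, 5.1579, 0.0000]

First-step conditioning: h[4] = 0; for i ≠ 4, h[i] = 1 + Σ_k P[i][k]·h[k].
  h[0] = 1 + 1/4·h[0] + 1/4·h[1] + 1/4·h[2] + 1/8·h[3]
  h[1] = 1 + 1/8·h[0] + 1/4·h[1] + 1/8·h[2] + 1/8·h[3]
  h[2] = 1 + 1/8·h[0] + 3/8·h[1] + 1/8·h[2] + 1/8·h[3]
  h[3] = 1 + 1/8·h[0] + 1/8·h[1] + 1/8·h[2] + 1/2·h[3]
Solving the 4×4 linear system over states ≠ 4 gives exactly h = [365/76, 70/19, 315/76, 98/19, 0] (h[4] = 0 is the target).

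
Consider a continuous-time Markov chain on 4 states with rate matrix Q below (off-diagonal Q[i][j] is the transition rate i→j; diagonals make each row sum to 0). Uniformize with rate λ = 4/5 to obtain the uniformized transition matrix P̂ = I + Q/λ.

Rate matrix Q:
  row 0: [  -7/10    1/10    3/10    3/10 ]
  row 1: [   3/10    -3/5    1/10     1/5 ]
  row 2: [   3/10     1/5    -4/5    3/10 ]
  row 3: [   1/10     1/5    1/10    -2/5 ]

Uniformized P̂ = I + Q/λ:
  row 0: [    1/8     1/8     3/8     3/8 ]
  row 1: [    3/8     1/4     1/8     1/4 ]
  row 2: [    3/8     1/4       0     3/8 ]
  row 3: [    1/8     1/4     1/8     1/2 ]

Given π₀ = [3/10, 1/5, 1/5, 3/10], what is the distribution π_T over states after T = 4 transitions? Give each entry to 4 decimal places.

π = [0.2207, 0.2225, 0.1600, 0.3968]

t=0: π = [0.3000, 0.2000, 0.2000, 0.3000]
t=1: π = [0.2250, 0.2125, 0.1750, 0.3875]
t=2: π = [0.2219, 0.2219, 0.1594, 0.3969]
t=3: π = [0.2203, 0.2223, 0.1605, 0.3969]
t=4: π = [0.2207, 0.2225, 0.1600, 0.3968]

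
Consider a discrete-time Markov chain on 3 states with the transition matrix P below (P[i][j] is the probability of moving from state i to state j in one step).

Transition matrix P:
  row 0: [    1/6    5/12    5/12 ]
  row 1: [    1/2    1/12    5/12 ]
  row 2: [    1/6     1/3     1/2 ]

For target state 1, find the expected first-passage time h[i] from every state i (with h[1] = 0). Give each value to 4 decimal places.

h = [2.6400, 0.0000, 2.8800]

First-step conditioning: h[1] = 0; for i ≠ 1, h[i] = 1 + Σ_k P[i][k]·h[k].
  h[0] = 1 + 1/6·h[0] + 5/12·h[2]
  h[2] = 1 + 1/6·h[0] + 1/2·h[2]
Solving the 2×2 linear system over states ≠ 1 gives exactly h = [66/25, 0, 72/25] (h[1] = 0 is the target).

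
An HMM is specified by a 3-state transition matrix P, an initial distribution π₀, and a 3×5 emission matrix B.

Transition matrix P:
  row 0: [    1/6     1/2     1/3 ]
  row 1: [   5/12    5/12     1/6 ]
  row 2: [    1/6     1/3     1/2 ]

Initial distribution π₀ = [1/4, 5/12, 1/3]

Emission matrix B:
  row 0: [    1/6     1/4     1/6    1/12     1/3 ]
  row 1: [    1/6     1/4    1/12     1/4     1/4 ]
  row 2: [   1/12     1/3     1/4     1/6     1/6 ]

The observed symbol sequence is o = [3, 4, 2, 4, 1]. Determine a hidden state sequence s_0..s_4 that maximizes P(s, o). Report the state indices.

t=0: δ = [2.083e-02, 1.042e-01, 5.556e-02]  (obs o_0=3)
t=1: δ = [1.447e-02, 1.085e-02, 4.630e-03]  ψ = [1, 1, 2]  (obs o_1=4)
t=2: δ = [7.535e-04, 6.028e-04, 1.206e-03]  ψ = [1, 0, 0]  (obs o_2=2)
t=3: δ = [8.372e-05, 1.005e-04, 1.005e-04]  ψ = [1, 2, 2]  (obs o_3=4)
t=4: δ = [1.047e-05, 1.047e-05, 1.674e-05]  ψ = [1, 0, 2]  (obs o_4=1)
backtrack: best end state = 2; path = [1, 0, 2, 2, 2]

path = [1, 0, 2, 2, 2]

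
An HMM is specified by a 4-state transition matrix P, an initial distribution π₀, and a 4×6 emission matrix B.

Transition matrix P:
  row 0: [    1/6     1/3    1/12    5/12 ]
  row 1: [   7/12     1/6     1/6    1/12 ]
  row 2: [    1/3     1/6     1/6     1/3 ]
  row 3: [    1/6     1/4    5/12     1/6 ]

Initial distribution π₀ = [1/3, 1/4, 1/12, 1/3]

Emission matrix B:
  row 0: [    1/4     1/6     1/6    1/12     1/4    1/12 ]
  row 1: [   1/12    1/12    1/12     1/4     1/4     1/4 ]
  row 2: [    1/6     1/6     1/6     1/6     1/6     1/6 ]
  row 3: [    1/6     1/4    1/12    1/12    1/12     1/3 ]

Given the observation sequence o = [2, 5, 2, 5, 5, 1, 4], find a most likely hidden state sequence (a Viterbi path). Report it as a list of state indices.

path = [0, 1, 0, 3, 1, 0, 1]

t=0: δ = [5.556e-02, 2.083e-02, 1.389e-02, 2.778e-02]  (obs o_0=2)
t=1: δ = [1.013e-03, 4.630e-03, 1.929e-03, 7.716e-03]  ψ = [1, 0, 3, 0]  (obs o_1=5)
t=2: δ = [4.501e-04, 1.608e-04, 5.358e-04, 1.072e-04]  ψ = [1, 3, 3, 3]  (obs o_2=2)
t=3: δ = [1.488e-05, 3.751e-05, 1.488e-05, 6.251e-05]  ψ = [2, 0, 2, 0]  (obs o_3=5)
t=4: δ = [1.823e-06, 3.907e-06, 4.341e-06, 3.473e-06]  ψ = [1, 3, 3, 3]  (obs o_4=5)
t=5: δ = [3.799e-07, 7.235e-08, 2.412e-07, 3.618e-07]  ψ = [1, 3, 3, 2]  (obs o_5=1)
t=6: δ = [2.010e-08, 3.166e-08, 2.512e-08, 1.319e-08]  ψ = [2, 0, 3, 0]  (obs o_6=4)
backtrack: best end state = 1; path = [0, 1, 0, 3, 1, 0, 1]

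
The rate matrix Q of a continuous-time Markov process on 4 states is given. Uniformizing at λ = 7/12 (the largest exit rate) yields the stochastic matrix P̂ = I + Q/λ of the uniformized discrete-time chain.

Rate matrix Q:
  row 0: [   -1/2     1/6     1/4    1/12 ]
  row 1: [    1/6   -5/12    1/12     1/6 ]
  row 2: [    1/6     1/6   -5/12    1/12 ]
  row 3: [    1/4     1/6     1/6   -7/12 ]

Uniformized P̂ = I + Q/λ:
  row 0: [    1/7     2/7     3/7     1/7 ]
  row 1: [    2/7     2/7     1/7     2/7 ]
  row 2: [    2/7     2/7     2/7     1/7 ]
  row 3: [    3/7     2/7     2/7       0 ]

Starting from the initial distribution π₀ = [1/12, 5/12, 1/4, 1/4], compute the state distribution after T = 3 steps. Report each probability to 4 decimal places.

π = [0.2707, 0.2857, 0.2828, 0.1608]

t=0: π = [0.0833, 0.4167, 0.2500, 0.2500]
t=1: π = [0.3095, 0.2857, 0.2381, 0.1667]
t=2: π = [0.2653, 0.2857, 0.2891, 0.1599]
t=3: π = [0.2707, 0.2857, 0.2828, 0.1608]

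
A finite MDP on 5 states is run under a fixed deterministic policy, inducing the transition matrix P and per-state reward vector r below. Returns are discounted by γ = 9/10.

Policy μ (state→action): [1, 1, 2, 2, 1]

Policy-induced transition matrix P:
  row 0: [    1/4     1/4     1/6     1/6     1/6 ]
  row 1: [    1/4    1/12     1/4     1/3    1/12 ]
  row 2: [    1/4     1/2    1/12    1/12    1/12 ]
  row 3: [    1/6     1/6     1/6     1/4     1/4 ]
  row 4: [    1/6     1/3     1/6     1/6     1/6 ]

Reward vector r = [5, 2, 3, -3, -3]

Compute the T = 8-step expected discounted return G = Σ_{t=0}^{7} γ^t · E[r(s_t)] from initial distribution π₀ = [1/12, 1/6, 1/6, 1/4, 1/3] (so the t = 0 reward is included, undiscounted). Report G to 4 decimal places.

G = 4.2792

t=0: π = [0.0833, 0.1667, 0.1667, 0.2500, 0.3333], E[r] = -0.5000, γ^t·E[r] = -0.500000, running G = -0.500000
t=1: π = [0.2014, 0.2708, 0.1667, 0.2014, 0.1597], E[r] = 0.9653, γ^t·E[r] = 0.868750, running G = 0.368750
t=2: π = [0.2199, 0.2431, 0.1753, 0.2147, 0.1470], E[r] = 1.0266, γ^t·E[r] = 0.831563, running G = 1.200313
t=3: π = [0.2199, 0.2477, 0.1723, 0.2105, 0.1497], E[r] = 1.0312, γ^t·E[r] = 0.751711, running G = 1.952023
t=4: π = [0.2200, 0.2467, 0.1729, 0.2111, 0.1492], E[r] = 1.0313, γ^t·E[r] = 0.676606, running G = 2.628629
t=5: π = [0.2200, 0.2470, 0.1728, 0.2110, 0.1493], E[r] = 1.0314, γ^t·E[r] = 0.609058, running G = 3.237687
t=6: π = [0.2200, 0.2469, 0.1728, 0.2110, 0.1493], E[r] = 1.0314, γ^t·E[r] = 0.548139, running G = 3.785826
t=7: π = [0.2200, 0.2469, 0.1728, 0.2110, 0.1493], E[r] = 1.0314, γ^t·E[r] = 0.493328, running G = 4.279154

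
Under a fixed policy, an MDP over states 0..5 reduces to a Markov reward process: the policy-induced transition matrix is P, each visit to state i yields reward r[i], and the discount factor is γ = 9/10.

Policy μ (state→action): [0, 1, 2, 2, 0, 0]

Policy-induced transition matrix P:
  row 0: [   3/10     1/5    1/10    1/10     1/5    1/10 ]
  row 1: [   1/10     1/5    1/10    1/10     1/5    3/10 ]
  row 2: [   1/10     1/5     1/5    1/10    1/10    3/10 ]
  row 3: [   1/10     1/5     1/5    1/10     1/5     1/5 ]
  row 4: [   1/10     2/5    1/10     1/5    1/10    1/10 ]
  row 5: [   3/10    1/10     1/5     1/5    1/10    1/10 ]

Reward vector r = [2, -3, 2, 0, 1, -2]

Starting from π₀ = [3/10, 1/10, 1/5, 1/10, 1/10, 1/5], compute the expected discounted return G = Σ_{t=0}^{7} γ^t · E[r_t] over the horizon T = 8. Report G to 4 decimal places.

G = -0.5074

t=0: π = [0.3000, 0.1000, 0.2000, 0.1000, 0.1000, 0.2000], E[r] = 0.4000, γ^t·E[r] = 0.400000, running G = 0.400000
t=1: π = [0.2000, 0.2000, 0.1500, 0.1300, 0.1500, 0.1700], E[r] = -0.0900, γ^t·E[r] = -0.081000, running G = 0.319000
t=2: π = [0.1740, 0.2130, 0.1450, 0.1320, 0.1530, 0.1830], E[r] = -0.2140, γ^t·E[r] = -0.173340, running G = 0.145660
t=3: π = [0.1714, 0.2123, 0.1460, 0.1336, 0.1519, 0.1848], E[r] = -0.2198, γ^t·E[r] = -0.160234, running G = -0.014574
t=4: π = [0.1712, 0.2119, 0.1464, 0.1337, 0.1517, 0.1850], E[r] = -0.2187, γ^t·E[r] = -0.143456, running G = -0.158030
t=5: π = [0.1713, 0.2118, 0.1465, 0.1337, 0.1517, 0.1850], E[r] = -0.2184, γ^t·E[r] = -0.128958, running G = -0.286988
t=6: π = [0.1713, 0.2118, 0.1465, 0.1337, 0.1517, 0.1850], E[r] = -0.2183, γ^t·E[r] = -0.116035, running G = -0.403023
t=7: π = [0.1713, 0.2118, 0.1465, 0.1337, 0.1517, 0.1850], E[r] = -0.2183, γ^t·E[r] = -0.104426, running G = -0.507449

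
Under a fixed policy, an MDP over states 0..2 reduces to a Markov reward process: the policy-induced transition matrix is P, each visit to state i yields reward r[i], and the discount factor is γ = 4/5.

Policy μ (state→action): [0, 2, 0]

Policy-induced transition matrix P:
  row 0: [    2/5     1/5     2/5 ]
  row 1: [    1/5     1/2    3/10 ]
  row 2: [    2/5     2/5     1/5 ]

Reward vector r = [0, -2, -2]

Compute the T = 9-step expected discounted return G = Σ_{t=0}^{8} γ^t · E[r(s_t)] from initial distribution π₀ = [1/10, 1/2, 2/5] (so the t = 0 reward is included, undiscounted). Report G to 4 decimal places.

G = -6.3488

t=0: π = [0.1000, 0.5000, 0.4000], E[r] = -1.8000, γ^t·E[r] = -1.800000, running G = -1.800000
t=1: π = [0.3000, 0.4300, 0.2700], E[r] = -1.4000, γ^t·E[r] = -1.120000, running G = -2.920000
t=2: π = [0.3140, 0.3830, 0.3030], E[r] = -1.3720, γ^t·E[r] = -0.878080, running G = -3.798080
t=3: π = [0.3234, 0.3755, 0.3011], E[r] = -1.3532, γ^t·E[r] = -0.692838, running G = -4.490918
t=4: π = [0.3249, 0.3729, 0.3022], E[r] = -1.3502, γ^t·E[r] = -0.553042, running G = -5.043960
t=5: π = [0.3254, 0.3723, 0.3023], E[r] = -1.3491, γ^t·E[r] = -0.442089, running G = -5.486049
t=6: π = [0.3255, 0.3721, 0.3023], E[r] = -1.3489, γ^t·E[r] = -0.353612, running G = -5.839661
t=7: π = [0.3256, 0.3721, 0.3023], E[r] = -1.3489, γ^t·E[r] = -0.282876, running G = -6.122537
t=8: π = [0.3256, 0.3721, 0.3023], E[r] = -1.3488, γ^t·E[r] = -0.226298, running G = -6.348835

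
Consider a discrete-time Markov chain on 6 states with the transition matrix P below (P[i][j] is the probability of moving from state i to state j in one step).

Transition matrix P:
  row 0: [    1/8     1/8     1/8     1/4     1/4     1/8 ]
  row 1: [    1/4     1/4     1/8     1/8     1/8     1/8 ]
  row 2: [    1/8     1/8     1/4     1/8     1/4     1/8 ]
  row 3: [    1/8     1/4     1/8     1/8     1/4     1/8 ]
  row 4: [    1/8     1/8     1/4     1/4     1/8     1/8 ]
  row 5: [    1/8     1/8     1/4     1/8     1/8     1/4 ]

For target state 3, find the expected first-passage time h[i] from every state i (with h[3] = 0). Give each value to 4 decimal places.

h = [5.2500, 5.9881, 6.0000, 0.0000, 5.3333, 6.0952]

First-step conditioning: h[3] = 0; for i ≠ 3, h[i] = 1 + Σ_k P[i][k]·h[k].
  h[0] = 1 + 1/8·h[0] + 1/8·h[1] + 1/8·h[2] + 1/4·h[4] + 1/8·h[5]
  h[1] = 1 + 1/4·h[0] + 1/4·h[1] + 1/8·h[2] + 1/8·h[4] + 1/8·h[5]
  h[2] = 1 + 1/8·h[0] + 1/8·h[1] + 1/4·h[2] + 1/4·h[4] + 1/8·h[5]
  h[4] = 1 + 1/8·h[0] + 1/8·h[1] + 1/4·h[2] + 1/8·h[4] + 1/8·h[5]
  h[5] = 1 + 1/8·h[0] + 1/8·h[1] + 1/4·h[2] + 1/8·h[4] + 1/4·h[5]
Solving the 5×5 linear system over states ≠ 3 gives exactly h = [21/4, 503/84, 6, 0, 16/3, 128/21] (h[3] = 0 is the target).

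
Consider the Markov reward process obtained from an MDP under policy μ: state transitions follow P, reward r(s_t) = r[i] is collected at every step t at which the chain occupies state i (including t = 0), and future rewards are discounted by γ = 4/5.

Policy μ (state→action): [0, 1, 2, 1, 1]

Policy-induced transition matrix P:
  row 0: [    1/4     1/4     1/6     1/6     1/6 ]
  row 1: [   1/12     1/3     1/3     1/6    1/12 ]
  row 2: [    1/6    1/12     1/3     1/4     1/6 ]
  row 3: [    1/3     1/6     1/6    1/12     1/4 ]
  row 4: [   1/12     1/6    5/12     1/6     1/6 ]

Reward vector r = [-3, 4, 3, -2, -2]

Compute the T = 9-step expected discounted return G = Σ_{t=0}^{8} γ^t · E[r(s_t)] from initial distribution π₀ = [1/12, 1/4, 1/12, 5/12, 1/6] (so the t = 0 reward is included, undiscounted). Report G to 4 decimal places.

t=0: π = [0.0833, 0.2500, 0.0833, 0.4167, 0.1667], E[r] = -0.1667, γ^t·E[r] = -0.166667, running G = -0.166667
t=1: π = [0.2083, 0.2083, 0.2639, 0.1389, 0.1806], E[r] = 0.3611, γ^t·E[r] = 0.288889, running G = 0.122222
t=2: π = [0.1748, 0.1968, 0.2905, 0.1771, 0.1609], E[r] = 0.4583, γ^t·E[r] = 0.293333, running G = 0.415556
t=3: π = [0.1809, 0.1898, 0.2881, 0.1761, 0.1650], E[r] = 0.3984, γ^t·E[r] = 0.204000, running G = 0.619556
t=4: π = [0.1815, 0.1894, 0.2876, 0.1760, 0.1655], E[r] = 0.3926, γ^t·E[r] = 0.160803, running G = 0.780359
t=5: π = [0.1816, 0.1894, 0.2875, 0.1760, 0.1656], E[r] = 0.3925, γ^t·E[r] = 0.128612, running G = 0.908971
t=6: π = [0.1815, 0.1894, 0.2875, 0.1760, 0.1655], E[r] = 0.3926, γ^t·E[r] = 0.102910, running G = 1.011881
t=7: π = [0.1815, 0.1894, 0.2875, 0.1760, 0.1655], E[r] = 0.3926, γ^t·E[r] = 0.082329, running G = 1.094210
t=8: π = [0.1815, 0.1894, 0.2875, 0.1760, 0.1655], E[r] = 0.3926, γ^t·E[r] = 0.065863, running G = 1.160074

G = 1.1601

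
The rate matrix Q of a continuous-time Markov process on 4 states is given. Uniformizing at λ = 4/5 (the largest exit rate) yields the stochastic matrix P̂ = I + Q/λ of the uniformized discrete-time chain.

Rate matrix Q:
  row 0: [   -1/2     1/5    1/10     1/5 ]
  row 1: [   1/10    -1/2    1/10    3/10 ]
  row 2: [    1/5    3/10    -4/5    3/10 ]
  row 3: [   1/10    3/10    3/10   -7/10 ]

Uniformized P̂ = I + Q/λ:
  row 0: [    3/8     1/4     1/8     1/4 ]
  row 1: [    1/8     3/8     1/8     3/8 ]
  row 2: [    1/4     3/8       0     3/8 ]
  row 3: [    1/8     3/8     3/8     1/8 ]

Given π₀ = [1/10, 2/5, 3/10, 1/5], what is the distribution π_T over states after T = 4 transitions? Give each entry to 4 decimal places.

π = [0.1951, 0.3506, 0.1745, 0.2798]

t=0: π = [0.1000, 0.4000, 0.3000, 0.2000]
t=1: π = [0.1875, 0.3625, 0.1375, 0.3125]
t=2: π = [0.1891, 0.3516, 0.1859, 0.2734]
t=3: π = [0.1955, 0.3514, 0.1701, 0.2830]
t=4: π = [0.1951, 0.3506, 0.1745, 0.2798]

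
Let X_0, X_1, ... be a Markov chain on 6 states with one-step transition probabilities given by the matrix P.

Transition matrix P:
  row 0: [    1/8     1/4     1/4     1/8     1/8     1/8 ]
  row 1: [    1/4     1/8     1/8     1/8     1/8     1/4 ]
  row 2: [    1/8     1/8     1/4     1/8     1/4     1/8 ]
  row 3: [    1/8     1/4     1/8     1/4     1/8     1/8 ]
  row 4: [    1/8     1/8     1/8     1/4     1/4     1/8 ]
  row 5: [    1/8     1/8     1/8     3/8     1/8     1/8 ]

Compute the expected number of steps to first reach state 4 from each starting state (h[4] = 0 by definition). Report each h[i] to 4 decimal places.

h = [6.7500, 6.8591, 5.8926, 6.8725, 0.0000, 6.8742]

First-step conditioning: h[4] = 0; for i ≠ 4, h[i] = 1 + Σ_k P[i][k]·h[k].
  h[0] = 1 + 1/8·h[0] + 1/4·h[1] + 1/4·h[2] + 1/8·h[3] + 1/8·h[5]
  h[1] = 1 + 1/4·h[0] + 1/8·h[1] + 1/8·h[2] + 1/8·h[3] + 1/4·h[5]
  h[2] = 1 + 1/8·h[0] + 1/8·h[1] + 1/4·h[2] + 1/8·h[3] + 1/8·h[5]
  h[3] = 1 + 1/8·h[0] + 1/4·h[1] + 1/8·h[2] + 1/4·h[3] + 1/8·h[5]
  h[5] = 1 + 1/8·h[0] + 1/8·h[1] + 1/8·h[2] + 3/8·h[3] + 1/8·h[5]
Solving the 5×5 linear system over states ≠ 4 gives exactly h = [27/4, 1022/149, 878/149, 1024/149, 0, 4097/596] (h[4] = 0 is the target).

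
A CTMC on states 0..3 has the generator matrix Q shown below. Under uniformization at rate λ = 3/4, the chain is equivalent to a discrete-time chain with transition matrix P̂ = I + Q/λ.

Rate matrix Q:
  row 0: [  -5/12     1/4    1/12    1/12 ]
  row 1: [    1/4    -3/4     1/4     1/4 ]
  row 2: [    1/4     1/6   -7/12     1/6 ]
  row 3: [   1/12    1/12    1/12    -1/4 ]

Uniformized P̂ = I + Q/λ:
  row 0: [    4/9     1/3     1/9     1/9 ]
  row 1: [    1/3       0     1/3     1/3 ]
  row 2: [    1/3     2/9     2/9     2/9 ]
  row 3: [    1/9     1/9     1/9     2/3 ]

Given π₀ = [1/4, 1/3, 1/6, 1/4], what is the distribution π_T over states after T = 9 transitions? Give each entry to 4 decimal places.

π = [0.2804, 0.1729, 0.1682, 0.3784]

t=0: π = [0.2500, 0.3333, 0.1667, 0.2500]
t=1: π = [0.3056, 0.1481, 0.2037, 0.3426]
t=2: π = [0.2912, 0.1852, 0.1667, 0.3570]
t=3: π = [0.2864, 0.1738, 0.1708, 0.3691]
t=4: π = [0.2831, 0.1744, 0.1687, 0.3738]
t=5: π = [0.2817, 0.1734, 0.1686, 0.3763]
t=6: π = [0.2810, 0.1732, 0.1684, 0.3774]
t=7: π = [0.2807, 0.1730, 0.1683, 0.3780]
t=8: π = [0.2805, 0.1730, 0.1683, 0.3783]
t=9: π = [0.2804, 0.1729, 0.1682, 0.3784]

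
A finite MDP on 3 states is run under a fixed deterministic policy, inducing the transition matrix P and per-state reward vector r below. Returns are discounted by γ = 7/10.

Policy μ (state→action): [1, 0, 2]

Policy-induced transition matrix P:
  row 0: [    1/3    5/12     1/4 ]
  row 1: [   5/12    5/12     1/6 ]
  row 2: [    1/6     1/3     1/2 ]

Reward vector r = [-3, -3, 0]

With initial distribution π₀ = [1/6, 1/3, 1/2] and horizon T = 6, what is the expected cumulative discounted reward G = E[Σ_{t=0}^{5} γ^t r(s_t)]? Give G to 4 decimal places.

G = -5.4868

t=0: π = [0.1667, 0.3333, 0.5000], E[r] = -1.5000, γ^t·E[r] = -1.500000, running G = -1.500000
t=1: π = [0.2778, 0.3750, 0.3472], E[r] = -1.9583, γ^t·E[r] = -1.370833, running G = -2.870833
t=2: π = [0.3067, 0.3877, 0.3056], E[r] = -2.0833, γ^t·E[r] = -1.020833, running G = -3.891667
t=3: π = [0.3147, 0.3912, 0.2941], E[r] = -2.1178, γ^t·E[r] = -0.726394, running G = -4.618060
t=4: π = [0.3169, 0.3922, 0.2909], E[r] = -2.1272, γ^t·E[r] = -0.510751, running G = -5.128811
t=5: π = [0.3175, 0.3924, 0.2900], E[r] = -2.1299, γ^t·E[r] = -0.357964, running G = -5.486775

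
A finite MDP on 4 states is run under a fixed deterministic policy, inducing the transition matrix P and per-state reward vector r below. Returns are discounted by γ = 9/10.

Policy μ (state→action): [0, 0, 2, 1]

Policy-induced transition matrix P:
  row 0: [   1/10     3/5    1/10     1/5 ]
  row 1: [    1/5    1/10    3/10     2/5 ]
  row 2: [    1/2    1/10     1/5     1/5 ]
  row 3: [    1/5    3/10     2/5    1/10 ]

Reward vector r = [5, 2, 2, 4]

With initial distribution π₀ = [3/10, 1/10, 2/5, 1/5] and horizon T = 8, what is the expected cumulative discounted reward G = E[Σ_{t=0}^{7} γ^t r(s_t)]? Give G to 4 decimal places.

G = 18.4111

t=0: π = [0.3000, 0.1000, 0.4000, 0.2000], E[r] = 3.3000, γ^t·E[r] = 3.300000, running G = 3.300000
t=1: π = [0.2900, 0.2900, 0.2200, 0.2000], E[r] = 3.2700, γ^t·E[r] = 2.943000, running G = 6.243000
t=2: π = [0.2370, 0.2850, 0.2400, 0.2380], E[r] = 3.1870, γ^t·E[r] = 2.581470, running G = 8.824470
t=3: π = [0.2483, 0.2661, 0.2524, 0.2332], E[r] = 3.2113, γ^t·E[r] = 2.341038, running G = 11.165508
t=4: π = [0.2509, 0.2708, 0.2484, 0.2299], E[r] = 3.2125, γ^t·E[r] = 2.107702, running G = 13.273209
t=5: π = [0.2494, 0.2714, 0.2480, 0.2312], E[r] = 3.2106, γ^t·E[r] = 1.895855, running G = 15.169064
t=6: π = [0.2494, 0.2710, 0.2484, 0.2312], E[r] = 3.2107, γ^t·E[r] = 1.706286, running G = 16.875350
t=7: π = [0.2496, 0.2710, 0.2484, 0.2311], E[r] = 3.2109, γ^t·E[r] = 1.535765, running G = 18.411115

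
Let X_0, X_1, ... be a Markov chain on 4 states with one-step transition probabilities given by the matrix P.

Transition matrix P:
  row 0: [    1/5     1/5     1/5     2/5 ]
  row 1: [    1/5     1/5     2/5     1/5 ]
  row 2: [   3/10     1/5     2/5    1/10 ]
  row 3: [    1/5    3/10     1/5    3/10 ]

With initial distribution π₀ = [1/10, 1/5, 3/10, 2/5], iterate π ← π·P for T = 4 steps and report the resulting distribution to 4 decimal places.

t=0: π = [0.1000, 0.2000, 0.3000, 0.4000]
t=1: π = [0.2300, 0.2400, 0.3000, 0.2300]
t=2: π = [0.2300, 0.2230, 0.3080, 0.2390]
t=3: π = [0.2308, 0.2239, 0.3062, 0.2391]
t=4: π = [0.2306, 0.2239, 0.3060, 0.2395]

π = [0.2306, 0.2239, 0.3060, 0.2395]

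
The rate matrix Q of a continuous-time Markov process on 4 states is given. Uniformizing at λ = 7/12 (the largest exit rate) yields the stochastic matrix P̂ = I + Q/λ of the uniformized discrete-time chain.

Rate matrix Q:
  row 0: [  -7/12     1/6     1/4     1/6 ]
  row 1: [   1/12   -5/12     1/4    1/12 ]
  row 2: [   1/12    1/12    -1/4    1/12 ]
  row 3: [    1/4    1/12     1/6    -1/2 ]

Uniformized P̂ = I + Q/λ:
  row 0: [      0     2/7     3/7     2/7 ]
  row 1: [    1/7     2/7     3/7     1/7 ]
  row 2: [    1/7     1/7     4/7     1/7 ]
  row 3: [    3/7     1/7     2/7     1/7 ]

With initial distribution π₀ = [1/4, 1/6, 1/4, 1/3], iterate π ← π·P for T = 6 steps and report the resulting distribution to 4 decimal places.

π = [0.1666, 0.1945, 0.4722, 0.1667]

t=0: π = [0.2500, 0.1667, 0.2500, 0.3333]
t=1: π = [0.2024, 0.2024, 0.4167, 0.1786]
t=2: π = [0.1650, 0.2007, 0.4626, 0.1718]
t=3: π = [0.1684, 0.1951, 0.4701, 0.1664]
t=4: π = [0.1664, 0.1948, 0.4720, 0.1669]
t=5: π = [0.1668, 0.1944, 0.4721, 0.1666]
t=6: π = [0.1666, 0.1945, 0.4722, 0.1667]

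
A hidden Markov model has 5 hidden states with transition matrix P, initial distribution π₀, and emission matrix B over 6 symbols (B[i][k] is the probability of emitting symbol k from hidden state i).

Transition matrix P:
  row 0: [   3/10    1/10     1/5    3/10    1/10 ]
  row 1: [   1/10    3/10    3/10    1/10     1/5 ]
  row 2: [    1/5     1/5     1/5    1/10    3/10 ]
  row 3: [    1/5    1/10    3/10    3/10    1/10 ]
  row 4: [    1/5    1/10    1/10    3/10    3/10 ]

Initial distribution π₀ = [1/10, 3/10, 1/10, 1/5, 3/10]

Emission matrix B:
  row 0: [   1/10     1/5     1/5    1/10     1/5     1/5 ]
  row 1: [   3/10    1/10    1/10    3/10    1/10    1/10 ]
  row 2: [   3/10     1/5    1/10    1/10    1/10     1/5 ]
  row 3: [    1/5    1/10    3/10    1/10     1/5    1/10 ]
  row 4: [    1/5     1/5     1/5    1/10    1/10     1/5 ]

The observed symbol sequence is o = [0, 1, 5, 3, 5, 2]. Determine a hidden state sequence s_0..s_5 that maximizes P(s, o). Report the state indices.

path = [1, 2, 4, 4, 4, 3]

t=0: δ = [1.000e-02, 9.000e-02, 3.000e-02, 4.000e-02, 6.000e-02]  (obs o_0=0)
t=1: δ = [2.400e-03, 2.700e-03, 5.400e-03, 1.800e-03, 3.600e-03]  ψ = [4, 1, 1, 4, 1]  (obs o_1=1)
t=2: δ = [2.160e-04, 1.080e-04, 2.160e-04, 1.080e-04, 3.240e-04]  ψ = [2, 2, 2, 4, 2]  (obs o_2=5)
t=3: δ = [6.480e-06, 1.296e-05, 4.320e-06, 9.720e-06, 9.720e-06]  ψ = [0, 2, 0, 4, 4]  (obs o_3=3)
t=4: δ = [3.888e-07, 3.888e-07, 7.776e-07, 2.916e-07, 5.832e-07]  ψ = [0, 1, 1, 3, 4]  (obs o_4=5)
t=5: δ = [3.110e-08, 1.555e-08, 1.555e-08, 5.249e-08, 4.666e-08]  ψ = [2, 2, 2, 4, 2]  (obs o_5=2)
backtrack: best end state = 3; path = [1, 2, 4, 4, 4, 3]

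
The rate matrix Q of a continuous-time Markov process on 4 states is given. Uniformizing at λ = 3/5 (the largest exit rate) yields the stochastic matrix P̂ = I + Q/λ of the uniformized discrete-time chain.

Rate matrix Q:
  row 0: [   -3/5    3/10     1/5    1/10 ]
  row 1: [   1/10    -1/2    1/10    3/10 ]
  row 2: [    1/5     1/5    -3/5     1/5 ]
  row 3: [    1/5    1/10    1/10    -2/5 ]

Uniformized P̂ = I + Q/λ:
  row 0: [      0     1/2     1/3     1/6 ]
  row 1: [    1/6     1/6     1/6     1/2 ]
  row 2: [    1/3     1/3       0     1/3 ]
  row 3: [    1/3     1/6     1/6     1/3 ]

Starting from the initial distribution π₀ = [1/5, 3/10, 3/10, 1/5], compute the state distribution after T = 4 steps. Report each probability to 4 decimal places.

π = [0.2160, 0.2681, 0.1742, 0.3416]

t=0: π = [0.2000, 0.3000, 0.3000, 0.2000]
t=1: π = [0.2167, 0.2833, 0.1500, 0.3500]
t=2: π = [0.2139, 0.2639, 0.1778, 0.3444]
t=3: π = [0.2181, 0.2676, 0.1727, 0.3417]
t=4: π = [0.2160, 0.2681, 0.1742, 0.3416]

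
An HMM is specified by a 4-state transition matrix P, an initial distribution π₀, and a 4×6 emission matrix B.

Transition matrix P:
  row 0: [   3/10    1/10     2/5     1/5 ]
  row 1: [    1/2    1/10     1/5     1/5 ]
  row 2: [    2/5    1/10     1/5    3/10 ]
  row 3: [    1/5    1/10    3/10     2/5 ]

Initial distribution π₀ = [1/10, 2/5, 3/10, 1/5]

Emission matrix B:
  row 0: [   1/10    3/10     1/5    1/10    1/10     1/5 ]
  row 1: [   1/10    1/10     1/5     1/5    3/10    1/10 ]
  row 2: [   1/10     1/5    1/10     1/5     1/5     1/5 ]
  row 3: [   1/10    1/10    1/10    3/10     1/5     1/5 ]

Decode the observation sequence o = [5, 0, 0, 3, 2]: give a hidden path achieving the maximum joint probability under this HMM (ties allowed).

t=0: δ = [2.000e-02, 4.000e-02, 6.000e-02, 4.000e-02]  (obs o_0=5)
t=1: δ = [2.400e-03, 6.000e-04, 1.200e-03, 1.800e-03]  ψ = [2, 2, 2, 2]  (obs o_1=0)
t=2: δ = [7.200e-05, 2.400e-05, 9.600e-05, 7.200e-05]  ψ = [0, 0, 0, 3]  (obs o_2=0)
t=3: δ = [3.840e-06, 1.920e-06, 5.760e-06, 8.640e-06]  ψ = [2, 2, 0, 2]  (obs o_3=3)
t=4: δ = [4.608e-07, 1.728e-07, 2.592e-07, 3.456e-07]  ψ = [2, 3, 3, 3]  (obs o_4=2)
backtrack: best end state = 0; path = [2, 0, 0, 2, 0]

path = [2, 0, 0, 2, 0]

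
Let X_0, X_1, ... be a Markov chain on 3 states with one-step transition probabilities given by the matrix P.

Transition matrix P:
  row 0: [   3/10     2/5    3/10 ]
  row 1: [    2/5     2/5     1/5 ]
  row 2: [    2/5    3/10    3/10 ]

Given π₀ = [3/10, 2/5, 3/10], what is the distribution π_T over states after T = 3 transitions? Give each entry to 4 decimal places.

t=0: π = [0.3000, 0.4000, 0.3000]
t=1: π = [0.3700, 0.3700, 0.2600]
t=2: π = [0.3630, 0.3740, 0.2630]
t=3: π = [0.3637, 0.3737, 0.2626]

π = [0.3637, 0.3737, 0.2626]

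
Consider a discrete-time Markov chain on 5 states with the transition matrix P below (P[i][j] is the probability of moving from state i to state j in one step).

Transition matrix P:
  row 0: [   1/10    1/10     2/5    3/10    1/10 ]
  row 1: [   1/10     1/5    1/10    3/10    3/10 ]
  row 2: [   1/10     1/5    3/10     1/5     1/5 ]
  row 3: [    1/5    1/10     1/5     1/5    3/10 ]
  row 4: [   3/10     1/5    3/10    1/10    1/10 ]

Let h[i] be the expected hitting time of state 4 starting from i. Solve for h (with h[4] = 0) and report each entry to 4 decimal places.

h = [4.8570, 3.9287, 4.4039, 4.0563, 0.0000]

First-step conditioning: h[4] = 0; for i ≠ 4, h[i] = 1 + Σ_k P[i][k]·h[k].
  h[0] = 1 + 1/10·h[0] + 1/10·h[1] + 2/5·h[2] + 3/10·h[3]
  h[1] = 1 + 1/10·h[0] + 1/5·h[1] + 1/10·h[2] + 3/10·h[3]
  h[2] = 1 + 1/10·h[0] + 1/5·h[1] + 3/10·h[2] + 1/5·h[3]
  h[3] = 1 + 1/5·h[0] + 1/10·h[1] + 1/5·h[2] + 1/5·h[3]
Solving the 4×4 linear system over states ≠ 4 gives exactly h = [11040/2273, 8930/2273, 10010/2273, 9220/2273, 0] (h[4] = 0 is the target).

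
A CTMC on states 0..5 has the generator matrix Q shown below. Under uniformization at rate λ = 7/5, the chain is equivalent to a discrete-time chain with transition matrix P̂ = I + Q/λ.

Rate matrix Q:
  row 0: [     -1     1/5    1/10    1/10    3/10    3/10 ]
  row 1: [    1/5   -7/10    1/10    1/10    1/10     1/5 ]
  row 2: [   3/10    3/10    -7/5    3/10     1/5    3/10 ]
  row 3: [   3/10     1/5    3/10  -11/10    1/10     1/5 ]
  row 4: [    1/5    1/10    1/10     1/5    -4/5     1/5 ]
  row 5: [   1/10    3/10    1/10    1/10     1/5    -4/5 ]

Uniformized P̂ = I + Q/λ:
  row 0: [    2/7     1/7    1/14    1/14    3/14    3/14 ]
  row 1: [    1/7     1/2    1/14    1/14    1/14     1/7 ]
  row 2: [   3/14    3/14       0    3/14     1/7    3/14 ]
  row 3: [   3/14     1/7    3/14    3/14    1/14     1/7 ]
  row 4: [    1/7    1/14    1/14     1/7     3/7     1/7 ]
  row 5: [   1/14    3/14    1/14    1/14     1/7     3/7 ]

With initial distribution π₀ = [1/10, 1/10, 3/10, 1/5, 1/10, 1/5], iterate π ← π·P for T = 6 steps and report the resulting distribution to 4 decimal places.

π = [0.1641, 0.2360, 0.0816, 0.1121, 0.1816, 0.2246]

t=0: π = [0.1000, 0.1000, 0.3000, 0.2000, 0.1000, 0.2000]
t=1: π = [0.1786, 0.2071, 0.0786, 0.1500, 0.1571, 0.2286]
t=2: π = [0.1684, 0.2276, 0.0872, 0.1153, 0.1750, 0.2265]
t=3: π = [0.1652, 0.2340, 0.0817, 0.1129, 0.1804, 0.2258]
t=4: π = [0.1642, 0.2355, 0.0817, 0.1121, 0.1814, 0.2250]
t=5: π = [0.1641, 0.2359, 0.0816, 0.1121, 0.1816, 0.2247]
t=6: π = [0.1641, 0.2360, 0.0816, 0.1121, 0.1816, 0.2246]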